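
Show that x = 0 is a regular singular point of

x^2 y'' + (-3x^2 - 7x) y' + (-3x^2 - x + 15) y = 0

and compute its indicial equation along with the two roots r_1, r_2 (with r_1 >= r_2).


Divide by x^2 to reach normal form y'' + P_1(x) y' + P_2(x) y = 0 with P_1(x) = -3 - 7/x and P_2(x) = -3 - 1/x + 15/x^2.
x = 0 is a singular point because the y'-coefficient -3 - 7/x has a pole at x = 0 and the y-coefficient -3 - 1/x + 15/x^2 has a pole at x = 0.
It is a regular singular point because x P_1(x) = p(x) = -3x - 7 and x^2 P_2(x) = q(x) = -3x^2 - x + 15 are polynomials, hence analytic at x = 0.
p(0) = -7,  q(0) = 15.
Indicial equation: r(r-1) + p(0) r + q(0) = 0, i.e. r^2 + (p(0) - 1) r + q(0) = 0, i.e. r^2 - 8 r + 15 = 0.
Discriminant: (-8)^2 - 4(15) = 4, so r = (8 ± 2)/2.
Solving: r_1 = 5, r_2 = 3.

indicial: r^2 - 8 r + 15 = 0; roots r_1 = 5, r_2 = 3


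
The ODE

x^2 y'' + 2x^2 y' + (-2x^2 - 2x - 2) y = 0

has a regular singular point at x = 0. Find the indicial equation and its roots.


Divide by x^2 to reach normal form y'' + P_1(x) y' + P_2(x) y = 0 with P_1(x) = 2 and P_2(x) = -2 - 2/x - 2/x^2.
x = 0 is a singular point because the y-coefficient -2 - 2/x - 2/x^2 has a pole at x = 0.
It is a regular singular point because x P_1(x) = p(x) = 2x and x^2 P_2(x) = q(x) = -2x^2 - 2x - 2 are polynomials, hence analytic at x = 0.
p(0) = 0,  q(0) = -2.
Indicial equation: r(r-1) + p(0) r + q(0) = 0, i.e. r^2 + (p(0) - 1) r + q(0) = 0, i.e. r^2 - 1 r - 2 = 0.
Discriminant: (-1)^2 - 4(-2) = 9, so r = (1 ± 3)/2.
Solving: r_1 = 2, r_2 = -1.

indicial: r^2 - 1 r - 2 = 0; roots r_1 = 2, r_2 = -1


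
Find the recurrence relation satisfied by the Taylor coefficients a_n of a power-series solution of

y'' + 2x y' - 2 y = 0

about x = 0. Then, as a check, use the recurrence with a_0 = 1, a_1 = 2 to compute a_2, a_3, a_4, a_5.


Substitute y = sum_n a_n x^n.
y''(x) has coefficient (n+2)(n+1) a_{n+2} at x^n;
2 x y'(x) has coefficient 2 n a_n at x^n (shift);
-2 y(x) has coefficient -2 a_n at x^n.
Matching x^n: (n+2)(n+1) a_{n+2} + (2n - 2) a_n = 0.
Thus a_{n+2} = (-2n + 2) / ((n+1)(n+2)) * a_n.

Check with a_0 = 1, a_1 = 2 (apply the recurrence for n = 0, 1, 2, 3): a_0 = 1, a_1 = 2, a_2 = 1, a_3 = 0, a_4 = -1/6, a_5 = 0.

a_(n+2) = (-2n + 2) / ((n+1)(n+2)) * a_n; check: a_0 = 1, a_1 = 2, a_2 = 1, a_3 = 0, a_4 = -1/6, a_5 = 0


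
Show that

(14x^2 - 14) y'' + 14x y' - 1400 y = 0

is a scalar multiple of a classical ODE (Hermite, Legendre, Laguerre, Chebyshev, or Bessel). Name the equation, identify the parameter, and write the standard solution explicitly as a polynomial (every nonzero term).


All three coefficients share the factor -14; dividing through by -14 gives  (1 - x^2) y'' - x y' + 100 y = 0.
This matches the Chebyshev equation (1 - x^2) y'' - x y' + n^2 y = 0 (note the -x y' term, not -2x y') with n^2 = 100, so n = 10; the polynomial solution is T_10(x).
With y = sum_k a_k x^k, matching x^k gives (k+2)(k+1) a_{k+2} = (k^2 - n^2) a_k = (k - 10)(k + 10) a_k. The right side vanishes at k = 10, so the series with the parity of 10 terminates at degree 10.
Standard normalization: leading coefficient of T_n is 2^(n-1), so a_10 = 2^9 = 512. Work downward with a_k = (k+1)(k+2) a_{k+2} / ((k - 10)(k + 10)):
  a_8 = (9)(10)(512) / ((8 - 10)(8 + 10)) = 46080/(-36) = -1280
  a_6 = (7)(8)(-1280) / ((6 - 10)(6 + 10)) = -71680/(-64) = 1120
  a_4 = (5)(6)(1120) / ((4 - 10)(4 + 10)) = 33600/(-84) = -400
  a_2 = (3)(4)(-400) / ((2 - 10)(2 + 10)) = -4800/(-96) = 50
  a_0 = (1)(2)(50) / ((0 - 10)(0 + 10)) = 100/(-100) = -1
Hence T_10(x) = 512 x^10 - 1280 x^8 + 1120 x^6 - 400 x^4 + 50 x^2 - 1.

T_10(x); series = 512 x^10 - 1280 x^8 + 1120 x^6 - 400 x^4 + 50 x^2 - 1


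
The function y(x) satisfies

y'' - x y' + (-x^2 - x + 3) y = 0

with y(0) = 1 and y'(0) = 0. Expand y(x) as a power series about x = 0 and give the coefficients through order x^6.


Ansatz: y(x) = sum_{n>=0} a_n x^n, so y'(x) = sum_{n>=1} n a_n x^(n-1) and y''(x) = sum_{n>=2} n(n-1) a_n x^(n-2).
Substitute into P(x) y'' + Q(x) y' + R(x) y = 0 with P(x) = 1, Q(x) = -x, R(x) = -x^2 - x + 3, and match powers of x.
Initial conditions: a_0 = 1, a_1 = 0.
Setting the coefficient of each power of x to zero and solving order by order (substituting the coefficients already found):
  x^0: 2 a_2 + 3 a_0 = 0  ->  2 a_2 = -3 a_0 = -3  ->  a_2 = -3/2
  x^1: 6 a_3 + 2 a_1 - a_0 = 0  ->  6 a_3 = -2 a_1 + a_0 = 1  ->  a_3 = 1/6
  x^2: 12 a_4 + a_2 - a_1 - a_0 = 0  ->  12 a_4 = -a_2 + a_1 + a_0 = 5/2  ->  a_4 = 5/24
  x^3: 20 a_5 - a_2 - a_1 = 0  ->  20 a_5 = a_2 + a_1 = -3/2  ->  a_5 = -3/40
  x^4: 30 a_6 - a_4 - a_3 - a_2 = 0  ->  30 a_6 = a_4 + a_3 + a_2 = -9/8  ->  a_6 = -3/80
Truncated series: y(x) = 1 - (3/2) x^2 + (1/6) x^3 + (5/24) x^4 - (3/40) x^5 - (3/80) x^6 + O(x^7).

a_0 = 1; a_1 = 0; a_2 = -3/2; a_3 = 1/6; a_4 = 5/24; a_5 = -3/40; a_6 = -3/80


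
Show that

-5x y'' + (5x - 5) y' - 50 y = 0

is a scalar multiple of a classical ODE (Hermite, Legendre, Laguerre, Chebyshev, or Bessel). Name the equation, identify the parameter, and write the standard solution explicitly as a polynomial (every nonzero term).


All three coefficients share the factor -5; dividing through by -5 gives  x y'' + (1 - x) y' + 10 y = 0.
This matches the Laguerre equation x y'' + (1 - x) y' + n y = 0 with n = 10; the polynomial solution is L_10(x).
With y = sum_k a_k x^k, matching x^k gives (k+1)k a_{k+1} + (k+1) a_{k+1} - k a_k + n a_k = 0, i.e. (k+1)^2 a_{k+1} = (k - n) a_k = (k - 10) a_k. The right side vanishes at k = 10, so the series terminates at degree 10.
Standard normalization L_n(0) = 1 gives a_0 = 1. Work upward with a_{k+1} = (k - 10) a_k / (k+1)^2:
  a_1 = (0 - 10)(1) / 1^2 = -10/1 = -10
  a_2 = (1 - 10)(-10) / 2^2 = 90/4 = 45/2
  a_3 = (2 - 10)(45/2) / 3^2 = -180/9 = -20
  a_4 = (3 - 10)(-20) / 4^2 = 140/16 = 35/4
  a_5 = (4 - 10)(35/4) / 5^2 = (-105/2)/25 = -21/10
  a_6 = (5 - 10)(-21/10) / 6^2 = (21/2)/36 = 7/24
  a_7 = (6 - 10)(7/24) / 7^2 = (-7/6)/49 = -1/42
  a_8 = (7 - 10)(-1/42) / 8^2 = (1/14)/64 = 1/896
  a_9 = (8 - 10)(1/896) / 9^2 = (-1/448)/81 = -1/36288
  a_10 = (9 - 10)(-1/36288) / 10^2 = (1/36288)/100 = 1/3628800
Hence L_10(x) = x^10/3628800 - x^9/36288 + x^8/896 - x^7/42 + 7 x^6/24 - 21 x^5/10 + 35 x^4/4 - 20 x^3 + 45 x^2/2 - 10 x + 1.

L_10(x); series = x^10/3628800 - x^9/36288 + x^8/896 - x^7/42 + 7 x^6/24 - 21 x^5/10 + 35 x^4/4 - 20 x^3 + 45 x^2/2 - 10 x + 1


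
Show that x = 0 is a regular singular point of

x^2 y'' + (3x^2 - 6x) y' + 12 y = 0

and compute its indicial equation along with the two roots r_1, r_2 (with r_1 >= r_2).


Divide by x^2 to reach normal form y'' + P_1(x) y' + P_2(x) y = 0 with P_1(x) = 3 - 6/x and P_2(x) = 12/x^2.
x = 0 is a singular point because the y'-coefficient 3 - 6/x has a pole at x = 0 and the y-coefficient 12/x^2 has a pole at x = 0.
It is a regular singular point because x P_1(x) = p(x) = 3x - 6 and x^2 P_2(x) = q(x) = 12 are polynomials, hence analytic at x = 0.
p(0) = -6,  q(0) = 12.
Indicial equation: r(r-1) + p(0) r + q(0) = 0, i.e. r^2 + (p(0) - 1) r + q(0) = 0, i.e. r^2 - 7 r + 12 = 0.
Discriminant: (-7)^2 - 4(12) = 1, so r = (7 ± 1)/2.
Solving: r_1 = 4, r_2 = 3.

indicial: r^2 - 7 r + 12 = 0; roots r_1 = 4, r_2 = 3


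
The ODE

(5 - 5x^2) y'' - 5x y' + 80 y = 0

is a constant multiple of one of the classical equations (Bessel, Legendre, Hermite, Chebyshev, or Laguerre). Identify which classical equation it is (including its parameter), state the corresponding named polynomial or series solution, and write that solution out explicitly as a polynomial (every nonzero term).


All three coefficients share the factor 5; dividing through by 5 gives  (1 - x^2) y'' - x y' + 16 y = 0.
This matches the Chebyshev equation (1 - x^2) y'' - x y' + n^2 y = 0 (note the -x y' term, not -2x y') with n^2 = 16, so n = 4; the polynomial solution is T_4(x).
With y = sum_k a_k x^k, matching x^k gives (k+2)(k+1) a_{k+2} = (k^2 - n^2) a_k = (k - 4)(k + 4) a_k. The right side vanishes at k = 4, so the series with the parity of 4 terminates at degree 4.
Standard normalization: leading coefficient of T_n is 2^(n-1), so a_4 = 2^3 = 8. Work downward with a_k = (k+1)(k+2) a_{k+2} / ((k - 4)(k + 4)):
  a_2 = (3)(4)(8) / ((2 - 4)(2 + 4)) = 96/(-12) = -8
  a_0 = (1)(2)(-8) / ((0 - 4)(0 + 4)) = -16/(-16) = 1
Hence T_4(x) = 8 x^4 - 8 x^2 + 1.

T_4(x); series = 8 x^4 - 8 x^2 + 1


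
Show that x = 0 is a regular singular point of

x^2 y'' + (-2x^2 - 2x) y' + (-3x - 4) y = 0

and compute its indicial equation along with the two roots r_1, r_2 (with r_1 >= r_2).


Divide by x^2 to reach normal form y'' + P_1(x) y' + P_2(x) y = 0 with P_1(x) = -2 - 2/x and P_2(x) = -3/x - 4/x^2.
x = 0 is a singular point because the y'-coefficient -2 - 2/x has a pole at x = 0 and the y-coefficient -3/x - 4/x^2 has a pole at x = 0.
It is a regular singular point because x P_1(x) = p(x) = -2x - 2 and x^2 P_2(x) = q(x) = -3x - 4 are polynomials, hence analytic at x = 0.
p(0) = -2,  q(0) = -4.
Indicial equation: r(r-1) + p(0) r + q(0) = 0, i.e. r^2 + (p(0) - 1) r + q(0) = 0, i.e. r^2 - 3 r - 4 = 0.
Discriminant: (-3)^2 - 4(-4) = 25, so r = (3 ± 5)/2.
Solving: r_1 = 4, r_2 = -1.

indicial: r^2 - 3 r - 4 = 0; roots r_1 = 4, r_2 = -1


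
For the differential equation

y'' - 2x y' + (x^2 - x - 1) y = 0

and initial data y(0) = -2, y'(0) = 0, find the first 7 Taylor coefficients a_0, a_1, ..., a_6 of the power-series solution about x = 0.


Ansatz: y(x) = sum_{n>=0} a_n x^n, so y'(x) = sum_{n>=1} n a_n x^(n-1) and y''(x) = sum_{n>=2} n(n-1) a_n x^(n-2).
Substitute into P(x) y'' + Q(x) y' + R(x) y = 0 with P(x) = 1, Q(x) = -2x, R(x) = x^2 - x - 1, and match powers of x.
Initial conditions: a_0 = -2, a_1 = 0.
Setting the coefficient of each power of x to zero and solving order by order (substituting the coefficients already found):
  x^0: 2 a_2 - a_0 = 0  ->  2 a_2 = a_0 = -2  ->  a_2 = -1
  x^1: 6 a_3 - 3 a_1 - a_0 = 0  ->  6 a_3 = 3 a_1 + a_0 = -2  ->  a_3 = -1/3
  x^2: 12 a_4 - 5 a_2 - a_1 + a_0 = 0  ->  12 a_4 = 5 a_2 + a_1 - a_0 = -3  ->  a_4 = -1/4
  x^3: 20 a_5 - 7 a_3 - a_2 + a_1 = 0  ->  20 a_5 = 7 a_3 + a_2 - a_1 = -10/3  ->  a_5 = -1/6
  x^4: 30 a_6 - 9 a_4 - a_3 + a_2 = 0  ->  30 a_6 = 9 a_4 + a_3 - a_2 = -19/12  ->  a_6 = -19/360
Truncated series: y(x) = -2 - x^2 - (1/3) x^3 - (1/4) x^4 - (1/6) x^5 - (19/360) x^6 + O(x^7).

a_0 = -2; a_1 = 0; a_2 = -1; a_3 = -1/3; a_4 = -1/4; a_5 = -1/6; a_6 = -19/360


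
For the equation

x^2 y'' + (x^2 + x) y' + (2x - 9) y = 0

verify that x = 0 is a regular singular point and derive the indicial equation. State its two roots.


Divide by x^2 to reach normal form y'' + P_1(x) y' + P_2(x) y = 0 with P_1(x) = 1 + 1/x and P_2(x) = 2/x - 9/x^2.
x = 0 is a singular point because the y'-coefficient 1 + 1/x has a pole at x = 0 and the y-coefficient 2/x - 9/x^2 has a pole at x = 0.
It is a regular singular point because x P_1(x) = p(x) = x + 1 and x^2 P_2(x) = q(x) = 2x - 9 are polynomials, hence analytic at x = 0.
p(0) = 1,  q(0) = -9.
Indicial equation: r(r-1) + p(0) r + q(0) = 0, i.e. r^2 + (p(0) - 1) r + q(0) = 0, i.e. r^2 - 9 = 0.
Discriminant: (0)^2 - 4(-9) = 36, so r = (0 ± 6)/2.
Solving: r_1 = 3, r_2 = -3.

indicial: r^2 - 9 = 0; roots r_1 = 3, r_2 = -3


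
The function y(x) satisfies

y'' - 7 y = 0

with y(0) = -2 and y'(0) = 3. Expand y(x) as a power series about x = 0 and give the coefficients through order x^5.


Ansatz: y(x) = sum_{n>=0} a_n x^n, so y'(x) = sum_{n>=1} n a_n x^(n-1) and y''(x) = sum_{n>=2} n(n-1) a_n x^(n-2).
Substitute into P(x) y'' + Q(x) y' + R(x) y = 0 with P(x) = 1, Q(x) = 0, R(x) = -7, and match powers of x.
Initial conditions: a_0 = -2, a_1 = 3.
Setting the coefficient of each power of x to zero and solving order by order (substituting the coefficients already found):
  x^0: 2 a_2 - 7 a_0 = 0  ->  2 a_2 = 7 a_0 = -14  ->  a_2 = -7
  x^1: 6 a_3 - 7 a_1 = 0  ->  6 a_3 = 7 a_1 = 21  ->  a_3 = 7/2
  x^2: 12 a_4 - 7 a_2 = 0  ->  12 a_4 = 7 a_2 = -49  ->  a_4 = -49/12
  x^3: 20 a_5 - 7 a_3 = 0  ->  20 a_5 = 7 a_3 = 49/2  ->  a_5 = 49/40
Truncated series: y(x) = -2 + 3 x - 7 x^2 + (7/2) x^3 - (49/12) x^4 + (49/40) x^5 + O(x^6).

a_0 = -2; a_1 = 3; a_2 = -7; a_3 = 7/2; a_4 = -49/12; a_5 = 49/40


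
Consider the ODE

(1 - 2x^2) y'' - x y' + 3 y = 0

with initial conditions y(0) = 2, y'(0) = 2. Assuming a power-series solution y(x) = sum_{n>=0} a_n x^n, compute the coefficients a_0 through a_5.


Ansatz: y(x) = sum_{n>=0} a_n x^n, so y'(x) = sum_{n>=1} n a_n x^(n-1) and y''(x) = sum_{n>=2} n(n-1) a_n x^(n-2).
Substitute into P(x) y'' + Q(x) y' + R(x) y = 0 with P(x) = 1 - 2x^2, Q(x) = -x, R(x) = 3, and match powers of x.
Initial conditions: a_0 = 2, a_1 = 2.
Setting the coefficient of each power of x to zero and solving order by order (substituting the coefficients already found):
  x^0: 2 a_2 + 3 a_0 = 0  ->  2 a_2 = -3 a_0 = -6  ->  a_2 = -3
  x^1: 6 a_3 + 2 a_1 = 0  ->  6 a_3 = -2 a_1 = -4  ->  a_3 = -2/3
  x^2: 12 a_4 - 3 a_2 = 0  ->  12 a_4 = 3 a_2 = -9  ->  a_4 = -3/4
  x^3: 20 a_5 - 12 a_3 = 0  ->  20 a_5 = 12 a_3 = -8  ->  a_5 = -2/5
Truncated series: y(x) = 2 + 2 x - 3 x^2 - (2/3) x^3 - (3/4) x^4 - (2/5) x^5 + O(x^6).

a_0 = 2; a_1 = 2; a_2 = -3; a_3 = -2/3; a_4 = -3/4; a_5 = -2/5


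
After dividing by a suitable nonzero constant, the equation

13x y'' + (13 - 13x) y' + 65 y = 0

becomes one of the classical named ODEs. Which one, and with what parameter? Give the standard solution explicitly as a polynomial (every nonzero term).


All three coefficients share the factor 13; dividing through by 13 gives  x y'' + (1 - x) y' + 5 y = 0.
This matches the Laguerre equation x y'' + (1 - x) y' + n y = 0 with n = 5; the polynomial solution is L_5(x).
With y = sum_k a_k x^k, matching x^k gives (k+1)k a_{k+1} + (k+1) a_{k+1} - k a_k + n a_k = 0, i.e. (k+1)^2 a_{k+1} = (k - n) a_k = (k - 5) a_k. The right side vanishes at k = 5, so the series terminates at degree 5.
Standard normalization L_n(0) = 1 gives a_0 = 1. Work upward with a_{k+1} = (k - 5) a_k / (k+1)^2:
  a_1 = (0 - 5)(1) / 1^2 = -5/1 = -5
  a_2 = (1 - 5)(-5) / 2^2 = 20/4 = 5
  a_3 = (2 - 5)(5) / 3^2 = -15/9 = -5/3
  a_4 = (3 - 5)(-5/3) / 4^2 = (10/3)/16 = 5/24
  a_5 = (4 - 5)(5/24) / 5^2 = (-5/24)/25 = -1/120
Hence L_5(x) = -x^5/120 + 5 x^4/24 - 5 x^3/3 + 5 x^2 - 5 x + 1.

L_5(x); series = -x^5/120 + 5 x^4/24 - 5 x^3/3 + 5 x^2 - 5 x + 1


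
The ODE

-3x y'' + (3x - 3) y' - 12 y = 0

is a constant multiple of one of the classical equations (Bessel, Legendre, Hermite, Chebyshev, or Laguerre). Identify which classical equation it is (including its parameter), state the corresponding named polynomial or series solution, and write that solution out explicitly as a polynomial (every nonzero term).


All three coefficients share the factor -3; dividing through by -3 gives  x y'' + (1 - x) y' + 4 y = 0.
This matches the Laguerre equation x y'' + (1 - x) y' + n y = 0 with n = 4; the polynomial solution is L_4(x).
With y = sum_k a_k x^k, matching x^k gives (k+1)k a_{k+1} + (k+1) a_{k+1} - k a_k + n a_k = 0, i.e. (k+1)^2 a_{k+1} = (k - n) a_k = (k - 4) a_k. The right side vanishes at k = 4, so the series terminates at degree 4.
Standard normalization L_n(0) = 1 gives a_0 = 1. Work upward with a_{k+1} = (k - 4) a_k / (k+1)^2:
  a_1 = (0 - 4)(1) / 1^2 = -4/1 = -4
  a_2 = (1 - 4)(-4) / 2^2 = 12/4 = 3
  a_3 = (2 - 4)(3) / 3^2 = -6/9 = -2/3
  a_4 = (3 - 4)(-2/3) / 4^2 = (2/3)/16 = 1/24
Hence L_4(x) = x^4/24 - 2 x^3/3 + 3 x^2 - 4 x + 1.

L_4(x); series = x^4/24 - 2 x^3/3 + 3 x^2 - 4 x + 1


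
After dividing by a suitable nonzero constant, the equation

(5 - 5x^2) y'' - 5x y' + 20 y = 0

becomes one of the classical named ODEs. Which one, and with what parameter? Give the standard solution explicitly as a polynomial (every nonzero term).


All three coefficients share the factor 5; dividing through by 5 gives  (1 - x^2) y'' - x y' + 4 y = 0.
This matches the Chebyshev equation (1 - x^2) y'' - x y' + n^2 y = 0 (note the -x y' term, not -2x y') with n^2 = 4, so n = 2; the polynomial solution is T_2(x).
With y = sum_k a_k x^k, matching x^k gives (k+2)(k+1) a_{k+2} = (k^2 - n^2) a_k = (k - 2)(k + 2) a_k. The right side vanishes at k = 2, so the series with the parity of 2 terminates at degree 2.
Standard normalization: leading coefficient of T_n is 2^(n-1), so a_2 = 2^1 = 2. Work downward with a_k = (k+1)(k+2) a_{k+2} / ((k - 2)(k + 2)):
  a_0 = (1)(2)(2) / ((0 - 2)(0 + 2)) = 4/(-4) = -1
Hence T_2(x) = 2 x^2 - 1.

T_2(x); series = 2 x^2 - 1


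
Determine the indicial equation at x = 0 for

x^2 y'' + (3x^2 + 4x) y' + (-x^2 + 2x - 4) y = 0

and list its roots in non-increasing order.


Divide by x^2 to reach normal form y'' + P_1(x) y' + P_2(x) y = 0 with P_1(x) = 3 + 4/x and P_2(x) = -1 + 2/x - 4/x^2.
x = 0 is a singular point because the y'-coefficient 3 + 4/x has a pole at x = 0 and the y-coefficient -1 + 2/x - 4/x^2 has a pole at x = 0.
It is a regular singular point because x P_1(x) = p(x) = 3x + 4 and x^2 P_2(x) = q(x) = -x^2 + 2x - 4 are polynomials, hence analytic at x = 0.
p(0) = 4,  q(0) = -4.
Indicial equation: r(r-1) + p(0) r + q(0) = 0, i.e. r^2 + (p(0) - 1) r + q(0) = 0, i.e. r^2 + 3 r - 4 = 0.
Discriminant: (3)^2 - 4(-4) = 25, so r = (-3 ± 5)/2.
Solving: r_1 = 1, r_2 = -4.

indicial: r^2 + 3 r - 4 = 0; roots r_1 = 1, r_2 = -4


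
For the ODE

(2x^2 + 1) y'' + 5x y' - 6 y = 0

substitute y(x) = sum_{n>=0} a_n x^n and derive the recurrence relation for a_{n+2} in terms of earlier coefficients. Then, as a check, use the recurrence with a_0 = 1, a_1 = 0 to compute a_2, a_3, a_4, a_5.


Substitute y = sum_n a_n x^n.
(1 + 2 x^2) y'' contributes (n+2)(n+1) a_{n+2} + 2 n(n-1) a_n at x^n.
5 x y'(x) contributes 5 n a_n at x^n.
-6 y(x) contributes -6 a_n at x^n.
Matching x^n: (n+2)(n+1) a_{n+2} + (2 n(n-1) + 5 n - 6) a_n = 0.
Thus a_{n+2} = (-2 n(n-1) - 5 n + 6) / ((n+1)(n+2)) * a_n.

Check with a_0 = 1, a_1 = 0 (apply the recurrence for n = 0, 1, 2, 3): a_0 = 1, a_1 = 0, a_2 = 3, a_3 = 0, a_4 = -2, a_5 = 0.

a_(n+2) = (-2 n(n-1) - 5 n + 6) / ((n+1)(n+2)) * a_n; check: a_0 = 1, a_1 = 0, a_2 = 3, a_3 = 0, a_4 = -2, a_5 = 0


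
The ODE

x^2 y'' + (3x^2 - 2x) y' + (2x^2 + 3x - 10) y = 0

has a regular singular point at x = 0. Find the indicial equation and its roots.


Divide by x^2 to reach normal form y'' + P_1(x) y' + P_2(x) y = 0 with P_1(x) = 3 - 2/x and P_2(x) = 2 + 3/x - 10/x^2.
x = 0 is a singular point because the y'-coefficient 3 - 2/x has a pole at x = 0 and the y-coefficient 2 + 3/x - 10/x^2 has a pole at x = 0.
It is a regular singular point because x P_1(x) = p(x) = 3x - 2 and x^2 P_2(x) = q(x) = 2x^2 + 3x - 10 are polynomials, hence analytic at x = 0.
p(0) = -2,  q(0) = -10.
Indicial equation: r(r-1) + p(0) r + q(0) = 0, i.e. r^2 + (p(0) - 1) r + q(0) = 0, i.e. r^2 - 3 r - 10 = 0.
Discriminant: (-3)^2 - 4(-10) = 49, so r = (3 ± 7)/2.
Solving: r_1 = 5, r_2 = -2.

indicial: r^2 - 3 r - 10 = 0; roots r_1 = 5, r_2 = -2


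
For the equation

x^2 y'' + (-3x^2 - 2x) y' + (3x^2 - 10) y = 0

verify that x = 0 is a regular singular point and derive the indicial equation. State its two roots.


Divide by x^2 to reach normal form y'' + P_1(x) y' + P_2(x) y = 0 with P_1(x) = -3 - 2/x and P_2(x) = 3 - 10/x^2.
x = 0 is a singular point because the y'-coefficient -3 - 2/x has a pole at x = 0 and the y-coefficient 3 - 10/x^2 has a pole at x = 0.
It is a regular singular point because x P_1(x) = p(x) = -3x - 2 and x^2 P_2(x) = q(x) = 3x^2 - 10 are polynomials, hence analytic at x = 0.
p(0) = -2,  q(0) = -10.
Indicial equation: r(r-1) + p(0) r + q(0) = 0, i.e. r^2 + (p(0) - 1) r + q(0) = 0, i.e. r^2 - 3 r - 10 = 0.
Discriminant: (-3)^2 - 4(-10) = 49, so r = (3 ± 7)/2.
Solving: r_1 = 5, r_2 = -2.

indicial: r^2 - 3 r - 10 = 0; roots r_1 = 5, r_2 = -2


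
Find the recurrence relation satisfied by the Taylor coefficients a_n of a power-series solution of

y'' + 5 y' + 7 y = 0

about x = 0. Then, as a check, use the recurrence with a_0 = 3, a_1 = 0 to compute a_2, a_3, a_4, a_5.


Substitute y = sum_n a_n x^n.
y''(x) has coefficient (n+2)(n+1) a_{n+2} at x^n;
5 y'(x) has coefficient 5 (n+1) a_{n+1} at x^n;
7 y(x) has coefficient 7 a_n at x^n.
Matching x^n: (n+2)(n+1) a_{n+2} + 5 (n+1) a_{n+1} + 7 a_n = 0.
Thus a_{n+2} = [-5 (n+1) a_{n+1} - 7 a_n] / ((n+1)(n+2)).

Check with a_0 = 3, a_1 = 0 (apply the recurrence for n = 0, 1, 2, 3): a_0 = 3, a_1 = 0, a_2 = -21/2, a_3 = 35/2, a_4 = -63/4, a_5 = 77/8.

a_(n+2) = [-5 (n+1) a_(n+1) - 7 a_n] / ((n+1)(n+2)); check: a_0 = 3, a_1 = 0, a_2 = -21/2, a_3 = 35/2, a_4 = -63/4, a_5 = 77/8


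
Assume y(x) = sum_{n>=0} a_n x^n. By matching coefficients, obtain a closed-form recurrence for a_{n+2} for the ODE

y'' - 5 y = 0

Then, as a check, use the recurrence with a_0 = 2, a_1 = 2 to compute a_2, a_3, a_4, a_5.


Substitute y = sum_n a_n x^n into y'' + (const) y = 0.
y''(x) = sum_{n>=0} (n+2)(n+1) a_{n+2} x^n.
The ODE becomes sum_n [(n+2)(n+1) a_{n+2} - 5 a_n] x^n = 0.
Setting each coefficient to zero gives the recurrence:
  (n+2)(n+1) a_{n+2} - 5 a_n = 0,
  a_{n+2} = 5 / ((n+1)(n+2)) a_n.

Check with a_0 = 2, a_1 = 2 (apply the recurrence for n = 0, 1, 2, 3): a_0 = 2, a_1 = 2, a_2 = 5, a_3 = 5/3, a_4 = 25/12, a_5 = 5/12.

a_{n+2} = 5/((n+1)(n+2)) * a_n; check: a_0 = 2, a_1 = 2, a_2 = 5, a_3 = 5/3, a_4 = 25/12, a_5 = 5/12


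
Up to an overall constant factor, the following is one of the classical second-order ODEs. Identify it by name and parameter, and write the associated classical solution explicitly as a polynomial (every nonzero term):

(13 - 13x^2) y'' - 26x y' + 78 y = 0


All three coefficients share the factor 13; dividing through by 13 gives  (1 - x^2) y'' - 2x y' + 6 y = 0.
This matches the Legendre equation (1 - x^2) y'' - 2x y' + n(n+1) y = 0 (note the -2x y' term) with n(n+1) = 6, so n = 2; the polynomial solution is P_2(x).
With y = sum_k a_k x^k, matching x^k gives (k+2)(k+1) a_{k+2} = [k(k+1) - n(n+1)] a_k = (k - 2)(k + 3) a_k. The right side vanishes at k = 2, so the series with the parity of 2 terminates at degree 2.
Standard normalization (P_n(1) = 1): leading coefficient (2n)!/(2^n (n!)^2) = 24/(4*4) = 3/2, so a_2 = 3/2. Work downward with a_k = (k+1)(k+2) a_{k+2} / ((k - 2)(k + 3)):
  a_0 = (1)(2)(3/2) / ((0 - 2)(0 + 3)) = 3/(-6) = -1/2
Hence P_2(x) = 3 x^2/2 - 1/2.

P_2(x); series = 3 x^2/2 - 1/2


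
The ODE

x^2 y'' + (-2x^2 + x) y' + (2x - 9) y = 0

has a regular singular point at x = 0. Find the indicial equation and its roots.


Divide by x^2 to reach normal form y'' + P_1(x) y' + P_2(x) y = 0 with P_1(x) = -2 + 1/x and P_2(x) = 2/x - 9/x^2.
x = 0 is a singular point because the y'-coefficient -2 + 1/x has a pole at x = 0 and the y-coefficient 2/x - 9/x^2 has a pole at x = 0.
It is a regular singular point because x P_1(x) = p(x) = 1 - 2x and x^2 P_2(x) = q(x) = 2x - 9 are polynomials, hence analytic at x = 0.
p(0) = 1,  q(0) = -9.
Indicial equation: r(r-1) + p(0) r + q(0) = 0, i.e. r^2 + (p(0) - 1) r + q(0) = 0, i.e. r^2 - 9 = 0.
Discriminant: (0)^2 - 4(-9) = 36, so r = (0 ± 6)/2.
Solving: r_1 = 3, r_2 = -3.

indicial: r^2 - 9 = 0; roots r_1 = 3, r_2 = -3


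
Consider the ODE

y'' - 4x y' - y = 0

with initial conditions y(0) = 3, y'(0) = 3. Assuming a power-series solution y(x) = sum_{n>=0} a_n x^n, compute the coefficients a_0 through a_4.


Ansatz: y(x) = sum_{n>=0} a_n x^n, so y'(x) = sum_{n>=1} n a_n x^(n-1) and y''(x) = sum_{n>=2} n(n-1) a_n x^(n-2).
Substitute into P(x) y'' + Q(x) y' + R(x) y = 0 with P(x) = 1, Q(x) = -4x, R(x) = -1, and match powers of x.
Initial conditions: a_0 = 3, a_1 = 3.
Setting the coefficient of each power of x to zero and solving order by order (substituting the coefficients already found):
  x^0: 2 a_2 - a_0 = 0  ->  2 a_2 = a_0 = 3  ->  a_2 = 3/2
  x^1: 6 a_3 - 5 a_1 = 0  ->  6 a_3 = 5 a_1 = 15  ->  a_3 = 5/2
  x^2: 12 a_4 - 9 a_2 = 0  ->  12 a_4 = 9 a_2 = 27/2  ->  a_4 = 9/8
Truncated series: y(x) = 3 + 3 x + (3/2) x^2 + (5/2) x^3 + (9/8) x^4 + O(x^5).

a_0 = 3; a_1 = 3; a_2 = 3/2; a_3 = 5/2; a_4 = 9/8


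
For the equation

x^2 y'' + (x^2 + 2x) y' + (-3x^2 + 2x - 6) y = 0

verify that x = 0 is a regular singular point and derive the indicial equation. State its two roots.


Divide by x^2 to reach normal form y'' + P_1(x) y' + P_2(x) y = 0 with P_1(x) = 1 + 2/x and P_2(x) = -3 + 2/x - 6/x^2.
x = 0 is a singular point because the y'-coefficient 1 + 2/x has a pole at x = 0 and the y-coefficient -3 + 2/x - 6/x^2 has a pole at x = 0.
It is a regular singular point because x P_1(x) = p(x) = x + 2 and x^2 P_2(x) = q(x) = -3x^2 + 2x - 6 are polynomials, hence analytic at x = 0.
p(0) = 2,  q(0) = -6.
Indicial equation: r(r-1) + p(0) r + q(0) = 0, i.e. r^2 + (p(0) - 1) r + q(0) = 0, i.e. r^2 + 1 r - 6 = 0.
Discriminant: (1)^2 - 4(-6) = 25, so r = (-1 ± 5)/2.
Solving: r_1 = 2, r_2 = -3.

indicial: r^2 + 1 r - 6 = 0; roots r_1 = 2, r_2 = -3


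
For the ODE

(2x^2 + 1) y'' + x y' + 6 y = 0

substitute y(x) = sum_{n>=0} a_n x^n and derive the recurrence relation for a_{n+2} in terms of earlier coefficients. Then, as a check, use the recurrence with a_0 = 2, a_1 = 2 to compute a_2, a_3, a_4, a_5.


Substitute y = sum_n a_n x^n.
(1 + 2 x^2) y'' contributes (n+2)(n+1) a_{n+2} + 2 n(n-1) a_n at x^n.
x y'(x) contributes n a_n at x^n.
6 y(x) contributes 6 a_n at x^n.
Matching x^n: (n+2)(n+1) a_{n+2} + (2 n(n-1) + n + 6) a_n = 0.
Thus a_{n+2} = (-2 n(n-1) - n - 6) / ((n+1)(n+2)) * a_n.

Check with a_0 = 2, a_1 = 2 (apply the recurrence for n = 0, 1, 2, 3): a_0 = 2, a_1 = 2, a_2 = -6, a_3 = -7/3, a_4 = 6, a_5 = 49/20.

a_(n+2) = (-2 n(n-1) - n - 6) / ((n+1)(n+2)) * a_n; check: a_0 = 2, a_1 = 2, a_2 = -6, a_3 = -7/3, a_4 = 6, a_5 = 49/20


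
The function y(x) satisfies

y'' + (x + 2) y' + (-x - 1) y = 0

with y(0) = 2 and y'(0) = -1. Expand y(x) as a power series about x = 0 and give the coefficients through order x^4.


Ansatz: y(x) = sum_{n>=0} a_n x^n, so y'(x) = sum_{n>=1} n a_n x^(n-1) and y''(x) = sum_{n>=2} n(n-1) a_n x^(n-2).
Substitute into P(x) y'' + Q(x) y' + R(x) y = 0 with P(x) = 1, Q(x) = x + 2, R(x) = -x - 1, and match powers of x.
Initial conditions: a_0 = 2, a_1 = -1.
Setting the coefficient of each power of x to zero and solving order by order (substituting the coefficients already found):
  x^0: 2 a_2 + 2 a_1 - a_0 = 0  ->  2 a_2 = -2 a_1 + a_0 = 4  ->  a_2 = 2
  x^1: 6 a_3 + 4 a_2 - a_0 = 0  ->  6 a_3 = -4 a_2 + a_0 = -6  ->  a_3 = -1
  x^2: 12 a_4 + 6 a_3 + a_2 - a_1 = 0  ->  12 a_4 = -6 a_3 - a_2 + a_1 = 3  ->  a_4 = 1/4
Truncated series: y(x) = 2 - x + 2 x^2 - x^3 + (1/4) x^4 + O(x^5).

a_0 = 2; a_1 = -1; a_2 = 2; a_3 = -1; a_4 = 1/4


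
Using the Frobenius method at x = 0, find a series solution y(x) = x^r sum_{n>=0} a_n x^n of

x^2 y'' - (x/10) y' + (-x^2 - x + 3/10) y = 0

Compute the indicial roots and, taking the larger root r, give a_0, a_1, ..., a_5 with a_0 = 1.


Write in Frobenius form y'' + (p(x)/x) y' + (q(x)/x^2) y = 0:
  p(x) = -1/10,  q(x) = -x^2 - x + 3/10.
Indicial equation: r(r-1) + (-1/10) r + (3/10) = 0 -> roots r_1 = 3/5, r_2 = 1/2.
Take r = r_1 = 3/5. Let y(x) = x^r sum_{n>=0} a_n x^n with a_0 = 1.
Substitute y = x^r sum a_n x^n and match x^{r+n}. The recurrence is
  D(n) a_n - 1 a_{n-1} - 1 a_{n-2} = 0,  where D(n) = (r+n)(r+n-1) + (-1/10)(r+n) + (3/10).
  a_n = [1 a_{n-1} + 1 a_{n-2}] / D(n).
Since the indicial polynomial factors as (r - r_1)(r - r_2), D(n) = (r_1 + n - r_1)(r_1 + n - r_2) = n(n + 1/10).
Evaluating step by step (a_0 = 1):
  n = 1: D(1) = 1(1 + 1/10) = 11/10; numerator = 1(1) = 1; a_1 = (1)/(11/10) = 10/11
  n = 2: D(2) = 2(2 + 1/10) = 21/5; numerator = 1(10/11) + 1(1) = 21/11; a_2 = (21/11)/(21/5) = 5/11
  n = 3: D(3) = 3(3 + 1/10) = 93/10; numerator = 1(5/11) + 1(10/11) = 15/11; a_3 = (15/11)/(93/10) = 50/341
  n = 4: D(4) = 4(4 + 1/10) = 82/5; numerator = 1(50/341) + 1(5/11) = 205/341; a_4 = (205/341)/(82/5) = 25/682
  n = 5: D(5) = 5(5 + 1/10) = 51/2; numerator = 1(25/682) + 1(50/341) = 125/682; a_5 = (125/682)/(51/2) = 125/17391

r = 3/5; a_0 = 1; a_1 = 10/11; a_2 = 5/11; a_3 = 50/341; a_4 = 25/682; a_5 = 125/17391


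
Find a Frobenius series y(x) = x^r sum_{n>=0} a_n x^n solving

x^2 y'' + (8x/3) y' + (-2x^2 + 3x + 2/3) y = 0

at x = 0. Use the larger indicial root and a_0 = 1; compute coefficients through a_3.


Write in Frobenius form y'' + (p(x)/x) y' + (q(x)/x^2) y = 0:
  p(x) = 8/3,  q(x) = -2x^2 + 3x + 2/3.
Indicial equation: r(r-1) + (8/3) r + (2/3) = 0 -> roots r_1 = -2/3, r_2 = -1.
Take r = r_1 = -2/3. Let y(x) = x^r sum_{n>=0} a_n x^n with a_0 = 1.
Substitute y = x^r sum a_n x^n and match x^{r+n}. The recurrence is
  D(n) a_n + 3 a_{n-1} - 2 a_{n-2} = 0,  where D(n) = (r+n)(r+n-1) + (8/3)(r+n) + (2/3).
  a_n = [-3 a_{n-1} + 2 a_{n-2}] / D(n).
Since the indicial polynomial factors as (r - r_1)(r - r_2), D(n) = (r_1 + n - r_1)(r_1 + n - r_2) = n(n + 1/3).
Evaluating step by step (a_0 = 1):
  n = 1: D(1) = 1(1 + 1/3) = 4/3; numerator = -3(1) = -3; a_1 = (-3)/(4/3) = -9/4
  n = 2: D(2) = 2(2 + 1/3) = 14/3; numerator = -3(-9/4) + 2(1) = 35/4; a_2 = (35/4)/(14/3) = 15/8
  n = 3: D(3) = 3(3 + 1/3) = 10; numerator = -3(15/8) + 2(-9/4) = -81/8; a_3 = (-81/8)/(10) = -81/80

r = -2/3; a_0 = 1; a_1 = -9/4; a_2 = 15/8; a_3 = -81/80


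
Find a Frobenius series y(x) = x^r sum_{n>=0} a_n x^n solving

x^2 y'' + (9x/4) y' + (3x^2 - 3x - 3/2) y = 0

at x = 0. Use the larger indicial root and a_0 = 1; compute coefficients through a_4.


Write in Frobenius form y'' + (p(x)/x) y' + (q(x)/x^2) y = 0:
  p(x) = 9/4,  q(x) = 3x^2 - 3x - 3/2.
Indicial equation: r(r-1) + (9/4) r + (-3/2) = 0 -> roots r_1 = 3/4, r_2 = -2.
Take r = r_1 = 3/4. Let y(x) = x^r sum_{n>=0} a_n x^n with a_0 = 1.
Substitute y = x^r sum a_n x^n and match x^{r+n}. The recurrence is
  D(n) a_n - 3 a_{n-1} + 3 a_{n-2} = 0,  where D(n) = (r+n)(r+n-1) + (9/4)(r+n) + (-3/2).
  a_n = [3 a_{n-1} - 3 a_{n-2}] / D(n).
Since the indicial polynomial factors as (r - r_1)(r - r_2), D(n) = (r_1 + n - r_1)(r_1 + n - r_2) = n(n + 11/4).
Evaluating step by step (a_0 = 1):
  n = 1: D(1) = 1(1 + 11/4) = 15/4; numerator = 3(1) = 3; a_1 = (3)/(15/4) = 4/5
  n = 2: D(2) = 2(2 + 11/4) = 19/2; numerator = 3(4/5) - 3(1) = -3/5; a_2 = (-3/5)/(19/2) = -6/95
  n = 3: D(3) = 3(3 + 11/4) = 69/4; numerator = 3(-6/95) - 3(4/5) = -246/95; a_3 = (-246/95)/(69/4) = -328/2185
  n = 4: D(4) = 4(4 + 11/4) = 27; numerator = 3(-328/2185) - 3(-6/95) = -6/23; a_4 = (-6/23)/(27) = -2/207

r = 3/4; a_0 = 1; a_1 = 4/5; a_2 = -6/95; a_3 = -328/2185; a_4 = -2/207


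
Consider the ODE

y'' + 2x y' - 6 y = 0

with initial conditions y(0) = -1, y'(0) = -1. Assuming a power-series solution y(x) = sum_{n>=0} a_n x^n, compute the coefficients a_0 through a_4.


Ansatz: y(x) = sum_{n>=0} a_n x^n, so y'(x) = sum_{n>=1} n a_n x^(n-1) and y''(x) = sum_{n>=2} n(n-1) a_n x^(n-2).
Substitute into P(x) y'' + Q(x) y' + R(x) y = 0 with P(x) = 1, Q(x) = 2x, R(x) = -6, and match powers of x.
Initial conditions: a_0 = -1, a_1 = -1.
Setting the coefficient of each power of x to zero and solving order by order (substituting the coefficients already found):
  x^0: 2 a_2 - 6 a_0 = 0  ->  2 a_2 = 6 a_0 = -6  ->  a_2 = -3
  x^1: 6 a_3 - 4 a_1 = 0  ->  6 a_3 = 4 a_1 = -4  ->  a_3 = -2/3
  x^2: 12 a_4 - 2 a_2 = 0  ->  12 a_4 = 2 a_2 = -6  ->  a_4 = -1/2
Truncated series: y(x) = -1 - x - 3 x^2 - (2/3) x^3 - (1/2) x^4 + O(x^5).

a_0 = -1; a_1 = -1; a_2 = -3; a_3 = -2/3; a_4 = -1/2


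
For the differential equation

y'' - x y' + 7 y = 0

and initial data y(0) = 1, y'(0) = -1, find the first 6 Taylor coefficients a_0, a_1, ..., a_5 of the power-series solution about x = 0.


Ansatz: y(x) = sum_{n>=0} a_n x^n, so y'(x) = sum_{n>=1} n a_n x^(n-1) and y''(x) = sum_{n>=2} n(n-1) a_n x^(n-2).
Substitute into P(x) y'' + Q(x) y' + R(x) y = 0 with P(x) = 1, Q(x) = -x, R(x) = 7, and match powers of x.
Initial conditions: a_0 = 1, a_1 = -1.
Setting the coefficient of each power of x to zero and solving order by order (substituting the coefficients already found):
  x^0: 2 a_2 + 7 a_0 = 0  ->  2 a_2 = -7 a_0 = -7  ->  a_2 = -7/2
  x^1: 6 a_3 + 6 a_1 = 0  ->  6 a_3 = -6 a_1 = 6  ->  a_3 = 1
  x^2: 12 a_4 + 5 a_2 = 0  ->  12 a_4 = -5 a_2 = 35/2  ->  a_4 = 35/24
  x^3: 20 a_5 + 4 a_3 = 0  ->  20 a_5 = -4 a_3 = -4  ->  a_5 = -1/5
Truncated series: y(x) = 1 - x - (7/2) x^2 + x^3 + (35/24) x^4 - (1/5) x^5 + O(x^6).

a_0 = 1; a_1 = -1; a_2 = -7/2; a_3 = 1; a_4 = 35/24; a_5 = -1/5


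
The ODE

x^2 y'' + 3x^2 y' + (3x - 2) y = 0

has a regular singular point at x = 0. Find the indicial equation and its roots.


Divide by x^2 to reach normal form y'' + P_1(x) y' + P_2(x) y = 0 with P_1(x) = 3 and P_2(x) = 3/x - 2/x^2.
x = 0 is a singular point because the y-coefficient 3/x - 2/x^2 has a pole at x = 0.
It is a regular singular point because x P_1(x) = p(x) = 3x and x^2 P_2(x) = q(x) = 3x - 2 are polynomials, hence analytic at x = 0.
p(0) = 0,  q(0) = -2.
Indicial equation: r(r-1) + p(0) r + q(0) = 0, i.e. r^2 + (p(0) - 1) r + q(0) = 0, i.e. r^2 - 1 r - 2 = 0.
Discriminant: (-1)^2 - 4(-2) = 9, so r = (1 ± 3)/2.
Solving: r_1 = 2, r_2 = -1.

indicial: r^2 - 1 r - 2 = 0; roots r_1 = 2, r_2 = -1


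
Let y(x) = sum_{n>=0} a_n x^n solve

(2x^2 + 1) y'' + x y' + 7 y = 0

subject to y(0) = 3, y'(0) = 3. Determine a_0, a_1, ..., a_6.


Ansatz: y(x) = sum_{n>=0} a_n x^n, so y'(x) = sum_{n>=1} n a_n x^(n-1) and y''(x) = sum_{n>=2} n(n-1) a_n x^(n-2).
Substitute into P(x) y'' + Q(x) y' + R(x) y = 0 with P(x) = 2x^2 + 1, Q(x) = x, R(x) = 7, and match powers of x.
Initial conditions: a_0 = 3, a_1 = 3.
Setting the coefficient of each power of x to zero and solving order by order (substituting the coefficients already found):
  x^0: 2 a_2 + 7 a_0 = 0  ->  2 a_2 = -7 a_0 = -21  ->  a_2 = -21/2
  x^1: 6 a_3 + 8 a_1 = 0  ->  6 a_3 = -8 a_1 = -24  ->  a_3 = -4
  x^2: 12 a_4 + 13 a_2 = 0  ->  12 a_4 = -13 a_2 = 273/2  ->  a_4 = 91/8
  x^3: 20 a_5 + 22 a_3 = 0  ->  20 a_5 = -22 a_3 = 88  ->  a_5 = 22/5
  x^4: 30 a_6 + 35 a_4 = 0  ->  30 a_6 = -35 a_4 = -3185/8  ->  a_6 = -637/48
Truncated series: y(x) = 3 + 3 x - (21/2) x^2 - 4 x^3 + (91/8) x^4 + (22/5) x^5 - (637/48) x^6 + O(x^7).

a_0 = 3; a_1 = 3; a_2 = -21/2; a_3 = -4; a_4 = 91/8; a_5 = 22/5; a_6 = -637/48


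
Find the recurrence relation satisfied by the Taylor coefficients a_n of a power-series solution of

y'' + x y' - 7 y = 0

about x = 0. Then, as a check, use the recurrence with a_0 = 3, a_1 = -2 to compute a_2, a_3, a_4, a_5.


Substitute y = sum_n a_n x^n.
y''(x) has coefficient (n+2)(n+1) a_{n+2} at x^n;
x y'(x) has coefficient n a_n at x^n (shift);
-7 y(x) has coefficient -7 a_n at x^n.
Matching x^n: (n+2)(n+1) a_{n+2} + (n - 7) a_n = 0.
Thus a_{n+2} = (-n + 7) / ((n+1)(n+2)) * a_n.

Check with a_0 = 3, a_1 = -2 (apply the recurrence for n = 0, 1, 2, 3): a_0 = 3, a_1 = -2, a_2 = 21/2, a_3 = -2, a_4 = 35/8, a_5 = -2/5.

a_(n+2) = (-n + 7) / ((n+1)(n+2)) * a_n; check: a_0 = 3, a_1 = -2, a_2 = 21/2, a_3 = -2, a_4 = 35/8, a_5 = -2/5


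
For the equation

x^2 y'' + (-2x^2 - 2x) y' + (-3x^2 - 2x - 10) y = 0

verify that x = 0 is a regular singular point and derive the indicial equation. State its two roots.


Divide by x^2 to reach normal form y'' + P_1(x) y' + P_2(x) y = 0 with P_1(x) = -2 - 2/x and P_2(x) = -3 - 2/x - 10/x^2.
x = 0 is a singular point because the y'-coefficient -2 - 2/x has a pole at x = 0 and the y-coefficient -3 - 2/x - 10/x^2 has a pole at x = 0.
It is a regular singular point because x P_1(x) = p(x) = -2x - 2 and x^2 P_2(x) = q(x) = -3x^2 - 2x - 10 are polynomials, hence analytic at x = 0.
p(0) = -2,  q(0) = -10.
Indicial equation: r(r-1) + p(0) r + q(0) = 0, i.e. r^2 + (p(0) - 1) r + q(0) = 0, i.e. r^2 - 3 r - 10 = 0.
Discriminant: (-3)^2 - 4(-10) = 49, so r = (3 ± 7)/2.
Solving: r_1 = 5, r_2 = -2.

indicial: r^2 - 3 r - 10 = 0; roots r_1 = 5, r_2 = -2


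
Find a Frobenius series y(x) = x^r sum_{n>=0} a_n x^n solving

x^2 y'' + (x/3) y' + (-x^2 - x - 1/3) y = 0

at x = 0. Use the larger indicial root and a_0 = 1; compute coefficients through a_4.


Write in Frobenius form y'' + (p(x)/x) y' + (q(x)/x^2) y = 0:
  p(x) = 1/3,  q(x) = -x^2 - x - 1/3.
Indicial equation: r(r-1) + (1/3) r + (-1/3) = 0 -> roots r_1 = 1, r_2 = -1/3.
Take r = r_1 = 1. Let y(x) = x^r sum_{n>=0} a_n x^n with a_0 = 1.
Substitute y = x^r sum a_n x^n and match x^{r+n}. The recurrence is
  D(n) a_n - 1 a_{n-1} - 1 a_{n-2} = 0,  where D(n) = (r+n)(r+n-1) + (1/3)(r+n) + (-1/3).
  a_n = [1 a_{n-1} + 1 a_{n-2}] / D(n).
Since the indicial polynomial factors as (r - r_1)(r - r_2), D(n) = (r_1 + n - r_1)(r_1 + n - r_2) = n(n + 4/3).
Evaluating step by step (a_0 = 1):
  n = 1: D(1) = 1(1 + 4/3) = 7/3; numerator = 1(1) = 1; a_1 = (1)/(7/3) = 3/7
  n = 2: D(2) = 2(2 + 4/3) = 20/3; numerator = 1(3/7) + 1(1) = 10/7; a_2 = (10/7)/(20/3) = 3/14
  n = 3: D(3) = 3(3 + 4/3) = 13; numerator = 1(3/14) + 1(3/7) = 9/14; a_3 = (9/14)/(13) = 9/182
  n = 4: D(4) = 4(4 + 4/3) = 64/3; numerator = 1(9/182) + 1(3/14) = 24/91; a_4 = (24/91)/(64/3) = 9/728

r = 1; a_0 = 1; a_1 = 3/7; a_2 = 3/14; a_3 = 9/182; a_4 = 9/728


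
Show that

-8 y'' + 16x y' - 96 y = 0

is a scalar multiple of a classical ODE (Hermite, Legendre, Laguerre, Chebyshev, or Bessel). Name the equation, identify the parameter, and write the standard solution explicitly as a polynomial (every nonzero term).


All three coefficients share the factor -8; dividing through by -8 gives  y'' - 2x y' + 12 y = 0.
This matches the Hermite equation y'' - 2x y' + 2n y = 0 with 2n = 12, so n = 6; the polynomial solution is H_6(x).
With y = sum_k a_k x^k, matching x^k gives (k+2)(k+1) a_{k+2} = 2(k - n) a_k = 2(k - 6) a_k. The right side vanishes at k = 6, so the series with the parity of 6 terminates at degree 6.
Standard normalization: leading coefficient of H_n is 2^n, so a_6 = 2^6 = 64. Work downward with a_k = (k+1)(k+2) a_{k+2} / (2(k - n)):
  a_4 = (5)(6)(64) / (2(4 - 6)) = 1920/(-4) = -480
  a_2 = (3)(4)(-480) / (2(2 - 6)) = -5760/(-8) = 720
  a_0 = (1)(2)(720) / (2(0 - 6)) = 1440/(-12) = -120
Hence H_6(x) = 64 x^6 - 480 x^4 + 720 x^2 - 120.

H_6(x); series = 64 x^6 - 480 x^4 + 720 x^2 - 120


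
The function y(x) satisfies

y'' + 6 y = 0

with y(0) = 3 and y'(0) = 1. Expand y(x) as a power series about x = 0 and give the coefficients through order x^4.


Ansatz: y(x) = sum_{n>=0} a_n x^n, so y'(x) = sum_{n>=1} n a_n x^(n-1) and y''(x) = sum_{n>=2} n(n-1) a_n x^(n-2).
Substitute into P(x) y'' + Q(x) y' + R(x) y = 0 with P(x) = 1, Q(x) = 0, R(x) = 6, and match powers of x.
Initial conditions: a_0 = 3, a_1 = 1.
Setting the coefficient of each power of x to zero and solving order by order (substituting the coefficients already found):
  x^0: 2 a_2 + 6 a_0 = 0  ->  2 a_2 = -6 a_0 = -18  ->  a_2 = -9
  x^1: 6 a_3 + 6 a_1 = 0  ->  6 a_3 = -6 a_1 = -6  ->  a_3 = -1
  x^2: 12 a_4 + 6 a_2 = 0  ->  12 a_4 = -6 a_2 = 54  ->  a_4 = 9/2
Truncated series: y(x) = 3 + x - 9 x^2 - x^3 + (9/2) x^4 + O(x^5).

a_0 = 3; a_1 = 1; a_2 = -9; a_3 = -1; a_4 = 9/2


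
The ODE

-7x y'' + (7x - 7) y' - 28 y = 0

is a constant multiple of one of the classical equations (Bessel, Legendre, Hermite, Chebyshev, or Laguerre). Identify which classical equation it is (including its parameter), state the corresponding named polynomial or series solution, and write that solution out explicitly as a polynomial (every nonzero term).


All three coefficients share the factor -7; dividing through by -7 gives  x y'' + (1 - x) y' + 4 y = 0.
This matches the Laguerre equation x y'' + (1 - x) y' + n y = 0 with n = 4; the polynomial solution is L_4(x).
With y = sum_k a_k x^k, matching x^k gives (k+1)k a_{k+1} + (k+1) a_{k+1} - k a_k + n a_k = 0, i.e. (k+1)^2 a_{k+1} = (k - n) a_k = (k - 4) a_k. The right side vanishes at k = 4, so the series terminates at degree 4.
Standard normalization L_n(0) = 1 gives a_0 = 1. Work upward with a_{k+1} = (k - 4) a_k / (k+1)^2:
  a_1 = (0 - 4)(1) / 1^2 = -4/1 = -4
  a_2 = (1 - 4)(-4) / 2^2 = 12/4 = 3
  a_3 = (2 - 4)(3) / 3^2 = -6/9 = -2/3
  a_4 = (3 - 4)(-2/3) / 4^2 = (2/3)/16 = 1/24
Hence L_4(x) = x^4/24 - 2 x^3/3 + 3 x^2 - 4 x + 1.

L_4(x); series = x^4/24 - 2 x^3/3 + 3 x^2 - 4 x + 1


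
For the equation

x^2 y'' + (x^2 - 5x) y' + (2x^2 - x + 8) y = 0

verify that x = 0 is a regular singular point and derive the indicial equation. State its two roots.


Divide by x^2 to reach normal form y'' + P_1(x) y' + P_2(x) y = 0 with P_1(x) = 1 - 5/x and P_2(x) = 2 - 1/x + 8/x^2.
x = 0 is a singular point because the y'-coefficient 1 - 5/x has a pole at x = 0 and the y-coefficient 2 - 1/x + 8/x^2 has a pole at x = 0.
It is a regular singular point because x P_1(x) = p(x) = x - 5 and x^2 P_2(x) = q(x) = 2x^2 - x + 8 are polynomials, hence analytic at x = 0.
p(0) = -5,  q(0) = 8.
Indicial equation: r(r-1) + p(0) r + q(0) = 0, i.e. r^2 + (p(0) - 1) r + q(0) = 0, i.e. r^2 - 6 r + 8 = 0.
Discriminant: (-6)^2 - 4(8) = 4, so r = (6 ± 2)/2.
Solving: r_1 = 4, r_2 = 2.

indicial: r^2 - 6 r + 8 = 0; roots r_1 = 4, r_2 = 2
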